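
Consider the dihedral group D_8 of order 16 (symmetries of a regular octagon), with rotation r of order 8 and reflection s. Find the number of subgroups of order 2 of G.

9

|G| = 16 and 2 | 16, so subgroups of order 2 are possible by Lagrange.
The subgroups of order 2 are: {e, r^2s}; {e, r^3s}; {e, r^4}; {e, r^4s}; … (9 in all).
So G has 9 subgroups of order 2.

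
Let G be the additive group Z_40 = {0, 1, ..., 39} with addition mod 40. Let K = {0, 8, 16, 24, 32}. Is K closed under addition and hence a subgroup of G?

Yes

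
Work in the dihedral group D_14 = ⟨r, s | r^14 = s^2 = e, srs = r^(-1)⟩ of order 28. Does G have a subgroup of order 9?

9 does not divide |G| = 28, so by Lagrange no subgroup of order 9 exists.

No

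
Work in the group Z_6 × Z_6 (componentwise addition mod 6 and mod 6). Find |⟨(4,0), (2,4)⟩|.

9

|⟨(4,0)⟩| = 3 and |⟨(2,4)⟩| = 3, so |H| is a multiple of lcm(3, 3) = 3 and divides |G| = 36.
Closing under the operation: H = {(0,0), (0,2), (0,4), (2,0), (2,2), (2,4), (4,0), (4,2), (4,4)}, so |H| = 9.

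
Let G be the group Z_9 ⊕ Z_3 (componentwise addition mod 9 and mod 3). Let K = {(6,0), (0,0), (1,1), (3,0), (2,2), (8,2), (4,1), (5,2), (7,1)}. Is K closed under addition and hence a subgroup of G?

Yes

|K| = 9 divides |G| = 27, consistent with Lagrange.
K contains the identity, every element's inverse is in K, and K is closed under +: it is a subgroup.
In fact K = ⟨(7,1)⟩.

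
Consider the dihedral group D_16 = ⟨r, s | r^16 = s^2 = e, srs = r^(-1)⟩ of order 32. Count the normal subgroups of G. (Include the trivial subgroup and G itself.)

G has 36 subgroups. Checking conjugation-invariance by order — order 1: 1/1 normal; order 2: 1/17 normal; order 4: 1/9 normal; order 8: 1/5 normal; order 16: 3/3 normal; order 32: 1/1 normal.
Total normal subgroups: 8.

8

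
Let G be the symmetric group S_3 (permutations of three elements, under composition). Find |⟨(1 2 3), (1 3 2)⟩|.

|⟨(1 2 3)⟩| = 3 and |⟨(1 3 2)⟩| = 3, so |H| is a multiple of lcm(3, 3) = 3 and divides |G| = 6.
Closing under the operation: H = {e, (1 2 3), (1 3 2)}, so |H| = 3.

3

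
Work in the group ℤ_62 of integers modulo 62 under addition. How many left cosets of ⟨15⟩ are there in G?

1

|⟨15⟩| = 62 and |G| = 62.
By Lagrange, [G : H] = |G|/|H| = 62/62 = 1.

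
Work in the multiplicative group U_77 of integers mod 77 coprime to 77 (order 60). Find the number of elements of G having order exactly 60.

0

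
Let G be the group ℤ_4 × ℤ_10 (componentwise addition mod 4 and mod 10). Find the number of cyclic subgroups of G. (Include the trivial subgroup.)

12

Group the elements of G by the cyclic subgroup they generate; each cyclic subgroup of order d accounts for φ(d) elements.
Cyclic subgroups by order — order 1: 1; order 2: 3; order 4: 2; order 5: 1; order 10: 3; order 20: 2.
Total: 12.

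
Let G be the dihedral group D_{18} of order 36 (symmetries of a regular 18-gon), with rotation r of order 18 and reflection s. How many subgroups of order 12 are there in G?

3

|G| = 36 and 12 | 36, so subgroups of order 12 are possible by Lagrange.
The subgroups of order 12 are: {e, r^3, r^6, r^9, r^12, r^15, rs, r^4s, r^7s, r^10s, r^13s, r^16s}; {e, r^3, r^6, r^9, r^12, r^15, r^2s, r^5s, r^8s, r^11s, r^14s, r^17s}; {e, r^3, r^6, r^9, r^12, r^15, s, r^3s, r^6s, r^9s, r^12s, r^15s}.
So G has 3 subgroups of order 12.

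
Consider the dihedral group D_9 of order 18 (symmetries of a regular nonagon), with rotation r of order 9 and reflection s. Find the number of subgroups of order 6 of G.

3

|G| = 18 and 6 | 18, so subgroups of order 6 are possible by Lagrange.
The subgroups of order 6 are: {e, r^3, r^6, r^2s, r^5s, r^8s}; {e, r^3, r^6, s, r^3s, r^6s}; {e, r^3, r^6, rs, r^4s, r^7s}.
So G has 3 subgroups of order 6.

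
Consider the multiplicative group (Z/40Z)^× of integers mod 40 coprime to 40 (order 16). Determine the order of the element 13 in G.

4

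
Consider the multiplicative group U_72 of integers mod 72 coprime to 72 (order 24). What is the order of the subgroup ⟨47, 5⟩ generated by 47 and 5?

|⟨47⟩| = 6 and |⟨5⟩| = 6, so |H| is a multiple of lcm(6, 6) = 6 and divides |G| = 24.
Closing under the operation: H = {1, 5, 19, 23, 25, 29, 43, 47, 49, 53, 67, 71}, so |H| = 12.

12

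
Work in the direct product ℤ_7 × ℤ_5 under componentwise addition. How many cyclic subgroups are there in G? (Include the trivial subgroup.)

A cyclic subgroup of order d is generated by each of its φ(d) elements of order d, so the cyclic subgroups of order d number (#elements of order d)/φ(d).
Cyclic subgroups by order — order 1: 1; order 5: 1; order 7: 1; order 35: 1.
Total: 4.

4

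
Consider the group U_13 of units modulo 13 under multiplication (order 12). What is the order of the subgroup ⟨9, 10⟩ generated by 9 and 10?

6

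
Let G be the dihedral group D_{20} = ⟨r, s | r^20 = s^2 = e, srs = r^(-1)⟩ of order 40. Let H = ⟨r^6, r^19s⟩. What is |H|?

20

|⟨r^6⟩| = 10 and |⟨r^19s⟩| = 2, so |H| is a multiple of lcm(10, 2) = 10 and divides |G| = 40.
Closing under the operation: H = {e, r^2, r^4, r^6, r^8, r^10, r^12, r^14, r^16, r^18, rs, r^3s, r^5s, r^7s, r^9s, r^11s, r^13s, r^15s, r^17s, r^19s}, so |H| = 20.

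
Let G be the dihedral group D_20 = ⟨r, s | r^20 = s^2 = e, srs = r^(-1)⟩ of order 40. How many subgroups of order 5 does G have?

1

|G| = 40 and 5 | 40, so subgroups of order 5 are possible by Lagrange.
The subgroups of order 5 are: {e, r^4, r^8, r^12, r^16}.
So G has 1 subgroup of order 5.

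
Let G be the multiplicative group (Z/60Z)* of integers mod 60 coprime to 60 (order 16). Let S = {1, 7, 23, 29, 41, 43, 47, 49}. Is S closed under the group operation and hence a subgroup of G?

|S| = 8 divides |G| = 16, consistent with Lagrange.
S contains the identity, every element's inverse is in S, and S is closed under ·: it is a subgroup.

Yes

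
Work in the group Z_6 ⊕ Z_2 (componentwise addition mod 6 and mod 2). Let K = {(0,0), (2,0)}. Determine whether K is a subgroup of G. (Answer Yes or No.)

No

(2,0) ∈ K but its inverse (4,0) ∉ K, so K is not a subgroup.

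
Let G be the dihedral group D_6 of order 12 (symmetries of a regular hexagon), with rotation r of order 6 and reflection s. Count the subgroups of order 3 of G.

|G| = 12 and 3 | 12, so subgroups of order 3 are possible by Lagrange.
The subgroups of order 3 are: {e, r^2, r^4}.
So G has 1 subgroup of order 3.

1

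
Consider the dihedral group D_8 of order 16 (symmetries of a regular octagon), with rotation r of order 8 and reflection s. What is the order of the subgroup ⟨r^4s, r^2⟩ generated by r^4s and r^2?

|⟨r^4s⟩| = 2 and |⟨r^2⟩| = 4, so |H| is a multiple of lcm(2, 4) = 4 and divides |G| = 16.
Closing under the operation: H = {e, r^2, r^4, r^6, s, r^2s, r^4s, r^6s}, so |H| = 8.

8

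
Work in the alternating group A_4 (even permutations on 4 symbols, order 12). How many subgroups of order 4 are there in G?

|G| = 12 and 4 | 12, so subgroups of order 4 are possible by Lagrange.
The subgroups of order 4 are: {e, (1 2)(3 4), (1 3)(2 4), (1 4)(2 3)}.
So G has 1 subgroup of order 4.

1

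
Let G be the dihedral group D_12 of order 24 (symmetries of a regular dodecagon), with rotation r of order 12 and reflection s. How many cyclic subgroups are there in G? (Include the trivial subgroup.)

18

Group the elements of G by the cyclic subgroup they generate; each cyclic subgroup of order d accounts for φ(d) elements.
Cyclic subgroups by order — order 1: 1; order 2: 13; order 3: 1; order 4: 1; order 6: 1; order 12: 1.
Total: 18.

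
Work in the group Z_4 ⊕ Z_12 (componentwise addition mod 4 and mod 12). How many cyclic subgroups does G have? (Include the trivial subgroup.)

A cyclic subgroup of order d is generated by each of its φ(d) elements of order d, so the cyclic subgroups of order d number (#elements of order d)/φ(d).
Cyclic subgroups by order — order 1: 1; order 2: 3; order 3: 1; order 4: 6; order 6: 3; order 12: 6.
Total: 20.

20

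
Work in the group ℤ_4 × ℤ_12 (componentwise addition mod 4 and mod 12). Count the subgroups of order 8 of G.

3

|G| = 48 and 8 | 48, so subgroups of order 8 are possible by Lagrange.
The subgroups of order 8 are: {(0,0), (0,3), (0,6), (0,9), (2,0), (2,3), (2,6), (2,9)}; {(0,0), (0,6), (1,0), (1,6), (2,0), (2,6), (3,0), (3,6)}; {(0,0), (0,6), (1,3), (1,9), (2,0), (2,6), (3,3), (3,9)}.
So G has 3 subgroups of order 8.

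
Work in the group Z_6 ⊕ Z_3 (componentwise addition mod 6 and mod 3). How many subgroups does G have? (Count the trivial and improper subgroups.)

12

|G| = 18, so by Lagrange every subgroup order divides 18. Divisors: 1, 2, 3, 6, 9, 18.
Subgroups by order — order 1: 1; order 2: 1; order 3: 4; order 6: 4; order 9: 1; order 18: 1.
Total: 1 + 1 + 4 + 4 + 1 + 1 = 12.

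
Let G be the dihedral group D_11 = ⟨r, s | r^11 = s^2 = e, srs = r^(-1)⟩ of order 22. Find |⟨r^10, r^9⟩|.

|⟨r^10⟩| = 11 and |⟨r^9⟩| = 11, so |H| is a multiple of lcm(11, 11) = 11 and divides |G| = 22.
Closing under the operation: H = {e, r, r^2, r^3, r^4, r^5, r^6, r^7, r^8, r^9, r^10}, so |H| = 11.

11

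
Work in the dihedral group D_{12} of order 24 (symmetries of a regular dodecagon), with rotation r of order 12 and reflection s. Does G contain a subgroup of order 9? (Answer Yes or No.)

No

9 does not divide |G| = 24, so by Lagrange no subgroup of order 9 exists.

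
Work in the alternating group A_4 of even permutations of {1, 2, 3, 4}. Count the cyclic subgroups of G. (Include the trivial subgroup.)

A cyclic subgroup of order d is generated by each of its φ(d) elements of order d, so the cyclic subgroups of order d number (#elements of order d)/φ(d).
Cyclic subgroups by order — order 1: 1; order 2: 3; order 3: 4.
Total: 8.

8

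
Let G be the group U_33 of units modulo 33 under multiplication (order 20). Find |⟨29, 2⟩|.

|⟨29⟩| = 10 and |⟨2⟩| = 10, so |H| is a multiple of lcm(10, 10) = 10 and divides |G| = 20.
Closing under the operation: H = {1, 2, 4, 8, 16, 17, 25, 29, 31, 32}, so |H| = 10.

10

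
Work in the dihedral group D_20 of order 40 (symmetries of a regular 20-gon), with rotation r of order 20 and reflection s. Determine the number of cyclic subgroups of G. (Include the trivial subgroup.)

26

A cyclic subgroup of order d is generated by each of its φ(d) elements of order d, so the cyclic subgroups of order d number (#elements of order d)/φ(d).
Cyclic subgroups by order — order 1: 1; order 2: 21; order 4: 1; order 5: 1; order 10: 1; order 20: 1.
Total: 26.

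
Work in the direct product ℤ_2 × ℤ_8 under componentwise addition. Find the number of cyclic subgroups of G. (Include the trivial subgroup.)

8

A cyclic subgroup of order d is generated by each of its φ(d) elements of order d, so the cyclic subgroups of order d number (#elements of order d)/φ(d).
Cyclic subgroups by order — order 1: 1; order 2: 3; order 4: 2; order 8: 2.
Total: 8.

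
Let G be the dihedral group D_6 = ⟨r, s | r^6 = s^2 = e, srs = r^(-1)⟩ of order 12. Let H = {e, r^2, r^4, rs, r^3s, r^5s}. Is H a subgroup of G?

|H| = 6 divides |G| = 12, consistent with Lagrange.
H contains the identity, every element's inverse is in H, and H is closed under ·: it is a subgroup.

Yes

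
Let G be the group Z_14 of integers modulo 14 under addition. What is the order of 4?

In Z_14, the order of an element a is n/gcd(a, n).
gcd(4, 14) = 2, so |⟨4⟩| = 14/2 = 7.

7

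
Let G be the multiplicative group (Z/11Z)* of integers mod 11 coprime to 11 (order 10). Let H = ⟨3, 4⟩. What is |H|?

5

|⟨3⟩| = 5 and |⟨4⟩| = 5, so |H| is a multiple of lcm(5, 5) = 5 and divides |G| = 10.
Closing under the operation: H = {1, 3, 4, 5, 9}, so |H| = 5.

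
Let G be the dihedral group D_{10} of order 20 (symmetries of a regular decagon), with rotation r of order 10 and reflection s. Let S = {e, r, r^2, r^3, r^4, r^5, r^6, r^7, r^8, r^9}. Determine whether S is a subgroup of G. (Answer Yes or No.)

|S| = 10 divides |G| = 20, consistent with Lagrange.
S contains the identity, every element's inverse is in S, and S is closed under ·: it is a subgroup.
In fact S = ⟨r^9⟩.

Yes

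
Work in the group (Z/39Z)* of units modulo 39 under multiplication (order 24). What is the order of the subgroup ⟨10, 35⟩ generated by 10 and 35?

|⟨10⟩| = 6 and |⟨35⟩| = 6, so |H| is a multiple of lcm(6, 6) = 6 and divides |G| = 24.
Closing under the operation: H = {1, 4, 10, 14, 16, 17, 22, 23, 25, 29, 35, 38}, so |H| = 12.

12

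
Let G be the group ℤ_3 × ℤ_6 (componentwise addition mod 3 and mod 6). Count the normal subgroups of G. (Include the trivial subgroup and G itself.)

12

G is abelian, so every subgroup is normal.
G has 12 subgroups in total, hence 12 normal subgroups.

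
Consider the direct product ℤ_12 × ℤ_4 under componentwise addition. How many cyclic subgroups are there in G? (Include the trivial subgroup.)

20

A cyclic subgroup of order d is generated by each of its φ(d) elements of order d, so the cyclic subgroups of order d number (#elements of order d)/φ(d).
Cyclic subgroups by order — order 1: 1; order 2: 3; order 3: 1; order 4: 6; order 6: 3; order 12: 6.
Total: 20.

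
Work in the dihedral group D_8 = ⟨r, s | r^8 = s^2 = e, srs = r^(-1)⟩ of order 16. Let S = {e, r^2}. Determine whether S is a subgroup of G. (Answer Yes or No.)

No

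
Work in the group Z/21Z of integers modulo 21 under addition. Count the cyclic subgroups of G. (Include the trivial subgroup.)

A cyclic subgroup of order d is generated by each of its φ(d) elements of order d, so the cyclic subgroups of order d number (#elements of order d)/φ(d).
Cyclic subgroups by order — order 1: 1; order 3: 1; order 7: 1; order 21: 1.
Total: 4.

4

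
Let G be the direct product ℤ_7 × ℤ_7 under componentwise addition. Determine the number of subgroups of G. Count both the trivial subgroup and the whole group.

10

|G| = 49, so by Lagrange every subgroup order divides 49. Divisors: 1, 7, 49.
Subgroups by order — order 1: 1; order 7: 8; order 49: 1.
Total: 1 + 8 + 1 = 10.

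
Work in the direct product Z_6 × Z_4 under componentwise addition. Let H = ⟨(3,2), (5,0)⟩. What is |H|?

|⟨(3,2)⟩| = 2 and |⟨(5,0)⟩| = 6, so |H| is a multiple of lcm(2, 6) = 6 and divides |G| = 24.
Closing under the operation: H = {(0,0), (0,2), (1,0), (1,2), (2,0), (2,2), (3,0), (3,2), (4,0), (4,2), (5,0), (5,2)}, so |H| = 12.

12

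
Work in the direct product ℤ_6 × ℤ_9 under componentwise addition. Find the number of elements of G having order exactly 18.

An element (a,b) has order lcm(ord(a), ord(b)); count pairs with lcm equal to 18.
Enumerating gives 18 such elements.

18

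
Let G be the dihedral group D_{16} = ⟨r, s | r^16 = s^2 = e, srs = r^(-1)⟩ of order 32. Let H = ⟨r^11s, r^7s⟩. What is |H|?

|⟨r^11s⟩| = 2 and |⟨r^7s⟩| = 2, so |H| is a multiple of lcm(2, 2) = 2 and divides |G| = 32.
Closing under the operation: H = {e, r^4, r^8, r^12, r^3s, r^7s, r^11s, r^15s}, so |H| = 8.

8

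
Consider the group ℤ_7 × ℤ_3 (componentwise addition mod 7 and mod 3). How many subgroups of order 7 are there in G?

|G| = 21 and 7 | 21, so subgroups of order 7 are possible by Lagrange.
The subgroups of order 7 are: {(0,0), (1,0), (2,0), (3,0), (4,0), (5,0), (6,0)}.
So G has 1 subgroup of order 7.

1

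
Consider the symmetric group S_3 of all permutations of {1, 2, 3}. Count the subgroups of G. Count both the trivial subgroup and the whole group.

6

|G| = 6, so by Lagrange every subgroup order divides 6. Divisors: 1, 2, 3, 6.
Subgroups by order — order 1: 1; order 2: 3; order 3: 1; order 6: 1.
Total: 1 + 3 + 1 + 1 = 6.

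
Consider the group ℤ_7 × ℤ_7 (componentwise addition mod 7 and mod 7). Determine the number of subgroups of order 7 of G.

|G| = 49 and 7 | 49, so subgroups of order 7 are possible by Lagrange.
The subgroups of order 7 are: {(0,0), (0,1), (0,2), (0,3), (0,4), (0,5), (0,6)}; {(0,0), (1,0), (2,0), (3,0), (4,0), (5,0), (6,0)}; {(0,0), (1,1), (2,2), (3,3), (4,4), (5,5), (6,6)}; {(0,0), (1,2), (2,4), (3,6), (4,1), (5,3), (6,5)}; … (8 in all).
So G has 8 subgroups of order 7.

8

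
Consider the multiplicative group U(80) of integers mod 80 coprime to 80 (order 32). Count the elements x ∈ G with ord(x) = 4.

24

Enumerating element orders in G gives 24 elements of order 4.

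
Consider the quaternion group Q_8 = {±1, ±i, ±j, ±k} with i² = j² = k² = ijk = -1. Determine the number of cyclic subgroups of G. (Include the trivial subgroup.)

Group the elements of G by the cyclic subgroup they generate; each cyclic subgroup of order d accounts for φ(d) elements.
Cyclic subgroups by order — order 1: 1; order 2: 1; order 4: 3.
Total: 5.

5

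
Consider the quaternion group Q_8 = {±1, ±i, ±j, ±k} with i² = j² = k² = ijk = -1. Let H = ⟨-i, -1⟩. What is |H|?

|⟨-i⟩| = 4 and |⟨-1⟩| = 2, so |H| is a multiple of lcm(4, 2) = 4 and divides |G| = 8.
Closing under the operation: H = {1, -1, i, -i}, so |H| = 4.

4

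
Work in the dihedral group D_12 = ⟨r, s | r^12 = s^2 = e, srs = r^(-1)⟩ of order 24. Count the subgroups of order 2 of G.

|G| = 24 and 2 | 24, so subgroups of order 2 are possible by Lagrange.
The subgroups of order 2 are: {e, r^10s}; {e, r^11s}; {e, r^2s}; {e, r^3s}; … (13 in all).
So G has 13 subgroups of order 2.

13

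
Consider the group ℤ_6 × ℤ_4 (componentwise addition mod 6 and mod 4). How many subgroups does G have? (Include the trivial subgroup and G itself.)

|G| = 24, so by Lagrange every subgroup order divides 24. Divisors: 1, 2, 3, 4, 6, 8, 12, 24.
Subgroups by order — order 1: 1; order 2: 3; order 3: 1; order 4: 3; order 6: 3; order 8: 1; order 12: 3; order 24: 1.
Total: 1 + 3 + 1 + 3 + 3 + 1 + 3 + 1 = 16.

16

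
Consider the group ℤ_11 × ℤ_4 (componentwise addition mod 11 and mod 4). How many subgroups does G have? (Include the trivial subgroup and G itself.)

6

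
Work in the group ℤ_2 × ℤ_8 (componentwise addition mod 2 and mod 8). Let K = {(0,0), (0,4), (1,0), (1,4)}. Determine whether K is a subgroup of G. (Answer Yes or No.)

Yes

|K| = 4 divides |G| = 16, consistent with Lagrange.
K contains the identity, every element's inverse is in K, and K is closed under +: it is a subgroup.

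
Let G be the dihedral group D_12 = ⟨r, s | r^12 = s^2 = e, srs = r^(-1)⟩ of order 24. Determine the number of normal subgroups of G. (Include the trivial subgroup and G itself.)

9

G has 34 subgroups. Checking conjugation-invariance by order — order 1: 1/1 normal; order 2: 1/13 normal; order 3: 1/1 normal; order 4: 1/7 normal; order 6: 1/5 normal; order 8: 0/3 normal; order 12: 3/3 normal; order 24: 1/1 normal.
Total normal subgroups: 9.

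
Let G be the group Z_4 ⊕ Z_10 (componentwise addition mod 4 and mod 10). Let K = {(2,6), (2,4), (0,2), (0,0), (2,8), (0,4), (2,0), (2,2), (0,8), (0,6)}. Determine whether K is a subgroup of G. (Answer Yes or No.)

Yes

|K| = 10 divides |G| = 40, consistent with Lagrange.
K contains the identity, every element's inverse is in K, and K is closed under +: it is a subgroup.
In fact K = ⟨(2,4)⟩.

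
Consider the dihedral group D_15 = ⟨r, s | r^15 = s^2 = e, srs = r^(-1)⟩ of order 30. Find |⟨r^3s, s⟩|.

10

|⟨r^3s⟩| = 2 and |⟨s⟩| = 2, so |H| is a multiple of lcm(2, 2) = 2 and divides |G| = 30.
Closing under the operation: H = {e, r^3, r^6, r^9, r^12, s, r^3s, r^6s, r^9s, r^12s}, so |H| = 10.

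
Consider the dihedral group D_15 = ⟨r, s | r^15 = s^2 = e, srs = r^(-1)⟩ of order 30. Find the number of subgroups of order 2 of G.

15

|G| = 30 and 2 | 30, so subgroups of order 2 are possible by Lagrange.
The subgroups of order 2 are: {e, r^10s}; {e, r^11s}; {e, r^12s}; {e, r^13s}; … (15 in all).
So G has 15 subgroups of order 2.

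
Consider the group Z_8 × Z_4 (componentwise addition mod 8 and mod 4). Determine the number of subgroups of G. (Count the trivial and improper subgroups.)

22

|G| = 32, so by Lagrange every subgroup order divides 32. Divisors: 1, 2, 4, 8, 16, 32.
Subgroups by order — order 1: 1; order 2: 3; order 4: 7; order 8: 7; order 16: 3; order 32: 1.
Total: 1 + 3 + 7 + 7 + 3 + 1 = 22.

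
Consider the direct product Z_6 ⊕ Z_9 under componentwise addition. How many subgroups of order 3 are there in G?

|G| = 54 and 3 | 54, so subgroups of order 3 are possible by Lagrange.
The subgroups of order 3 are: {(0,0), (0,3), (0,6)}; {(0,0), (2,0), (4,0)}; {(0,0), (2,3), (4,6)}; {(0,0), (2,6), (4,3)}.
So G has 4 subgroups of order 3.

4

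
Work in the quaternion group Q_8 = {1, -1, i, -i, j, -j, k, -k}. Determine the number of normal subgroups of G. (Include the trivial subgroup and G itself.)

6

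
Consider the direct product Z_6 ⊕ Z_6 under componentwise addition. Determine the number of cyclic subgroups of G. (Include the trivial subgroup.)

20

A cyclic subgroup of order d is generated by each of its φ(d) elements of order d, so the cyclic subgroups of order d number (#elements of order d)/φ(d).
Cyclic subgroups by order — order 1: 1; order 2: 3; order 3: 4; order 6: 12.
Total: 20.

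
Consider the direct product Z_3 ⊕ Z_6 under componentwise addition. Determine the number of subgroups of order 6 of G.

|G| = 18 and 6 | 18, so subgroups of order 6 are possible by Lagrange.
The subgroups of order 6 are: {(0,0), (0,1), (0,2), (0,3), (0,4), (0,5)}; {(0,0), (0,3), (1,0), (1,3), (2,0), (2,3)}; {(0,0), (0,3), (1,1), (1,4), (2,2), (2,5)}; {(0,0), (0,3), (1,2), (1,5), (2,1), (2,4)}.
So G has 4 subgroups of order 6.

4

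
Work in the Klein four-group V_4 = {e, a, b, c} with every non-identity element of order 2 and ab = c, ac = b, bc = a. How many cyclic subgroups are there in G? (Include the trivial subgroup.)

4

Each element a generates a cyclic subgroup ⟨a⟩; distinct elements may generate the same one (a cyclic group of order d has φ(d) generators).
Cyclic subgroups by order — order 1: 1; order 2: 3.
Total: 4.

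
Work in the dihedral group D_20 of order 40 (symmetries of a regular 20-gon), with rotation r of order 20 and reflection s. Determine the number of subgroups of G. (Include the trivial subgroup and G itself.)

48

|G| = 40, so by Lagrange every subgroup order divides 40. Divisors: 1, 2, 4, 5, 8, 10, 20, 40.
Subgroups by order — order 1: 1; order 2: 21; order 4: 11; order 5: 1; order 8: 5; order 10: 5; order 20: 3; order 40: 1.
Total: 1 + 21 + 11 + 1 + 5 + 5 + 3 + 1 = 48.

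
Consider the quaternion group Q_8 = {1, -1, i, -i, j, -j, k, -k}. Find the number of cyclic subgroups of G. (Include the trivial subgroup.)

5

Group the elements of G by the cyclic subgroup they generate; each cyclic subgroup of order d accounts for φ(d) elements.
Cyclic subgroups by order — order 1: 1; order 2: 1; order 4: 3.
Total: 5.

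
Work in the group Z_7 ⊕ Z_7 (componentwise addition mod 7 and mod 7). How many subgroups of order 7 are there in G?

8

|G| = 49 and 7 | 49, so subgroups of order 7 are possible by Lagrange.
The subgroups of order 7 are: {(0,0), (0,1), (0,2), (0,3), (0,4), (0,5), (0,6)}; {(0,0), (1,0), (2,0), (3,0), (4,0), (5,0), (6,0)}; {(0,0), (1,1), (2,2), (3,3), (4,4), (5,5), (6,6)}; {(0,0), (1,2), (2,4), (3,6), (4,1), (5,3), (6,5)}; … (8 in all).
So G has 8 subgroups of order 7.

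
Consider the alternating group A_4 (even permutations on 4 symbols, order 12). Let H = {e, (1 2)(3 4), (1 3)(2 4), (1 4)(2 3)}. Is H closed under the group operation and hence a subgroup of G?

Yes

|H| = 4 divides |G| = 12, consistent with Lagrange.
H contains the identity, every element's inverse is in H, and H is closed under ∘: it is a subgroup.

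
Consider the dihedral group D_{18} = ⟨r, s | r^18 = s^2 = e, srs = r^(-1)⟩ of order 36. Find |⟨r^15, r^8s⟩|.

12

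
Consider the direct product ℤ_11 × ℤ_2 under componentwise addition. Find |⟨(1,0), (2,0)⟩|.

|⟨(1,0)⟩| = 11 and |⟨(2,0)⟩| = 11, so |H| is a multiple of lcm(11, 11) = 11 and divides |G| = 22.
Closing under the operation: H = {(0,0), (1,0), (2,0), (3,0), (4,0), (5,0), (6,0), (7,0), (8,0), (9,0), (10,0)}, so |H| = 11.

11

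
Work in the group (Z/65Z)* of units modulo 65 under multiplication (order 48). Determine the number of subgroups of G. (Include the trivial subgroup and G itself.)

30

|G| = 48, so by Lagrange every subgroup order divides 48. Divisors: 1, 2, 3, 4, 6, 8, 12, 16, 24, 48.
Subgroups by order — order 1: 1; order 2: 3; order 3: 1; order 4: 7; order 6: 3; order 8: 3; order 12: 7; order 16: 1; order 24: 3; order 48: 1.
Total: 1 + 3 + 1 + 7 + 3 + 3 + 7 + 1 + 3 + 1 = 30.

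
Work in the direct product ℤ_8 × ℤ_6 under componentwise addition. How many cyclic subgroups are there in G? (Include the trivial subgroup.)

16

A cyclic subgroup of order d is generated by each of its φ(d) elements of order d, so the cyclic subgroups of order d number (#elements of order d)/φ(d).
Cyclic subgroups by order — order 1: 1; order 2: 3; order 3: 1; order 4: 2; order 6: 3; order 8: 2; order 12: 2; order 24: 2.
Total: 16.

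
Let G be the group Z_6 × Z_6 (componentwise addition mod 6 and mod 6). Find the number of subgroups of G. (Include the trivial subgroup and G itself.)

30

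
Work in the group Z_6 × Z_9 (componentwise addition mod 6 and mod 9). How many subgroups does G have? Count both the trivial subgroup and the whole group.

20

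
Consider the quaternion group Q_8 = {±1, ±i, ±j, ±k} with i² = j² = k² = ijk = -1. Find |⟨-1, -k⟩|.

4

|⟨-1⟩| = 2 and |⟨-k⟩| = 4, so |H| is a multiple of lcm(2, 4) = 4 and divides |G| = 8.
Closing under the operation: H = {1, -1, k, -k}, so |H| = 4.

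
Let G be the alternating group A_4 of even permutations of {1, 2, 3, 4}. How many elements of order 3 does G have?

8

The elements of order 3 are: (2 3 4), (2 4 3), (1 2 3), (1 2 4), (1 3 2), (1 3 4), (1 4 2), (1 4 3).
That's 8.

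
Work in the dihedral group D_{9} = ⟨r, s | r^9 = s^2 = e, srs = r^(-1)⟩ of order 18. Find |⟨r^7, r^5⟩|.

|⟨r^7⟩| = 9 and |⟨r^5⟩| = 9, so |H| is a multiple of lcm(9, 9) = 9 and divides |G| = 18.
Closing under the operation: H = {e, r, r^2, r^3, r^4, r^5, r^6, r^7, r^8}, so |H| = 9.

9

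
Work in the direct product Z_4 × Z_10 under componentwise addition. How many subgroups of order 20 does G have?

|G| = 40 and 20 | 40, so subgroups of order 20 are possible by Lagrange.
The subgroups of order 20 are: {(0,0), (0,1), (0,2), (0,3), (0,4), (0,5), (0,6), (0,7), (0,8), (0,9), (2,0), (2,1), (2,2), (2,3), (2,4), (2,5), (2,6), (2,7), (2,8), (2,9)}; {(0,0), (0,2), (0,4), (0,6), (0,8), (1,0), (1,2), (1,4), (1,6), (1,8), (2,0), (2,2), (2,4), (2,6), (2,8), (3,0), (3,2), (3,4), (3,6), (3,8)}; {(0,0), (0,2), (0,4), (0,6), (0,8), (1,1), (1,3), (1,5), (1,7), (1,9), (2,0), (2,2), (2,4), (2,6), (2,8), (3,1), (3,3), (3,5), (3,7), (3,9)}.
So G has 3 subgroups of order 20.

3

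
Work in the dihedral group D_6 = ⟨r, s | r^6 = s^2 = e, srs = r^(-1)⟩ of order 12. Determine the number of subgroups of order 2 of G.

|G| = 12 and 2 | 12, so subgroups of order 2 are possible by Lagrange.
The subgroups of order 2 are: {e, r^2s}; {e, r^3}; {e, r^3s}; {e, r^4s}; … (7 in all).
So G has 7 subgroups of order 2.

7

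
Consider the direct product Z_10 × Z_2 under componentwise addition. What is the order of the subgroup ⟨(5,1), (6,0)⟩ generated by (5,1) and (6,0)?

10

|⟨(5,1)⟩| = 2 and |⟨(6,0)⟩| = 5, so |H| is a multiple of lcm(2, 5) = 10 and divides |G| = 20.
Closing under the operation: H = {(0,0), (1,1), (2,0), (3,1), (4,0), (5,1), (6,0), (7,1), (8,0), (9,1)}, so |H| = 10.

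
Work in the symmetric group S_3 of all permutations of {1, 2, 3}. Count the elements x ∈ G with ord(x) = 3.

The elements of order 3 are: (1 2 3), (1 3 2).
That's 2.

2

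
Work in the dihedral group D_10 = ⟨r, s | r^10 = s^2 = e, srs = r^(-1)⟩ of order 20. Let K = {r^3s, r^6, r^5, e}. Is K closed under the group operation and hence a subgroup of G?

r^6 ∈ K but its inverse r^4 ∉ K, so K is not a subgroup.

No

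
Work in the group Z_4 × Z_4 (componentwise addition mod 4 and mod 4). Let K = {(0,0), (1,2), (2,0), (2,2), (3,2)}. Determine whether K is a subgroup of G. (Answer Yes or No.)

No

|K| = 5 does not divide |G| = 16, so by Lagrange K is not a subgroup.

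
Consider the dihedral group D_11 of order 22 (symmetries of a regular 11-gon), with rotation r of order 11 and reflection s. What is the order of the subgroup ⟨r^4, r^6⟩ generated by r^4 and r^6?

|⟨r^4⟩| = 11 and |⟨r^6⟩| = 11, so |H| is a multiple of lcm(11, 11) = 11 and divides |G| = 22.
Closing under the operation: H = {e, r, r^2, r^3, r^4, r^5, r^6, r^7, r^8, r^9, r^10}, so |H| = 11.

11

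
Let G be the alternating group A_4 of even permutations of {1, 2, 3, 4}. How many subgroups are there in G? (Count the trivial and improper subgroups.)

10

|G| = 12, so by Lagrange every subgroup order divides 12. Divisors: 1, 2, 3, 4, 6, 12.
Subgroups by order — order 1: 1; order 2: 3; order 3: 4; order 4: 1; order 6: 0; order 12: 1.
Total: 1 + 3 + 4 + 1 + 0 + 1 = 10.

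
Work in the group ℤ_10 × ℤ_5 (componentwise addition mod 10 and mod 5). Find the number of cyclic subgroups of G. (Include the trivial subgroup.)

Each element a generates a cyclic subgroup ⟨a⟩; distinct elements may generate the same one (a cyclic group of order d has φ(d) generators).
Cyclic subgroups by order — order 1: 1; order 2: 1; order 5: 6; order 10: 6.
Total: 14.

14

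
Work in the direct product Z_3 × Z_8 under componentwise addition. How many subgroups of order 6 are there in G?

|G| = 24 and 6 | 24, so subgroups of order 6 are possible by Lagrange.
The subgroups of order 6 are: {(0,0), (0,4), (1,0), (1,4), (2,0), (2,4)}.
So G has 1 subgroup of order 6.

1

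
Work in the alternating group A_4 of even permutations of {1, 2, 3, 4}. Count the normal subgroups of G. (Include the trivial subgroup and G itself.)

G has 10 subgroups. Checking conjugation-invariance by order — order 1: 1/1 normal; order 2: 0/3 normal; order 3: 0/4 normal; order 4: 1/1 normal; order 12: 1/1 normal.
Total normal subgroups: 3.

3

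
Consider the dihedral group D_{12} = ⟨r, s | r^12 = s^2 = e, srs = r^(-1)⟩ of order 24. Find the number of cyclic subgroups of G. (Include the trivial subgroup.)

Each element a generates a cyclic subgroup ⟨a⟩; distinct elements may generate the same one (a cyclic group of order d has φ(d) generators).
Cyclic subgroups by order — order 1: 1; order 2: 13; order 3: 1; order 4: 1; order 6: 1; order 12: 1.
Total: 18.

18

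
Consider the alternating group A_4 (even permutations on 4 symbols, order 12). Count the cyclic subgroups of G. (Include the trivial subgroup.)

8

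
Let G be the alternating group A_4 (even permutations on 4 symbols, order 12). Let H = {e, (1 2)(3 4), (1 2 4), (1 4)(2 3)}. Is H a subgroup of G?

No

(1 2 4) ∈ H but its inverse (1 4 2) ∉ H, so H is not a subgroup.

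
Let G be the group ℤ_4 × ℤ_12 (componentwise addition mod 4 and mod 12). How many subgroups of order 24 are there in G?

|G| = 48 and 24 | 48, so subgroups of order 24 are possible by Lagrange.
The subgroups of order 24 are: {(0,0), (0,1), (0,2), (0,3), (0,4), (0,5), (0,6), (0,7), (0,8), (0,9), (0,10), (0,11), (2,0), (2,1), (2,2), (2,3), (2,4), (2,5), (2,6), (2,7), (2,8), (2,9), (2,10), (2,11)}; {(0,0), (0,2), (0,4), (0,6), (0,8), (0,10), (1,0), (1,2), (1,4), (1,6), (1,8), (1,10), (2,0), (2,2), (2,4), (2,6), (2,8), (2,10), (3,0), (3,2), (3,4), (3,6), (3,8), (3,10)}; {(0,0), (0,2), (0,4), (0,6), (0,8), (0,10), (1,1), (1,3), (1,5), (1,7), (1,9), (1,11), (2,0), (2,2), (2,4), (2,6), (2,8), (2,10), (3,1), (3,3), (3,5), (3,7), (3,9), (3,11)}.
So G has 3 subgroups of order 24.

3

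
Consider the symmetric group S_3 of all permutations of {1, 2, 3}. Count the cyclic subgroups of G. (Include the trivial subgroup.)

A cyclic subgroup of order d is generated by each of its φ(d) elements of order d, so the cyclic subgroups of order d number (#elements of order d)/φ(d).
Cyclic subgroups by order — order 1: 1; order 2: 3; order 3: 1.
Total: 5.

5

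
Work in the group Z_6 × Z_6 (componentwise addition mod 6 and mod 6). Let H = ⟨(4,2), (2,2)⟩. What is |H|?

|⟨(4,2)⟩| = 3 and |⟨(2,2)⟩| = 3, so |H| is a multiple of lcm(3, 3) = 3 and divides |G| = 36.
Closing under the operation: H = {(0,0), (0,2), (0,4), (2,0), (2,2), (2,4), (4,0), (4,2), (4,4)}, so |H| = 9.

9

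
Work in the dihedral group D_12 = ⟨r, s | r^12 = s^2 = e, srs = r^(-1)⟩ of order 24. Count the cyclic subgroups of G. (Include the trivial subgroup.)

18

Each element a generates a cyclic subgroup ⟨a⟩; distinct elements may generate the same one (a cyclic group of order d has φ(d) generators).
Cyclic subgroups by order — order 1: 1; order 2: 13; order 3: 1; order 4: 1; order 6: 1; order 12: 1.
Total: 18.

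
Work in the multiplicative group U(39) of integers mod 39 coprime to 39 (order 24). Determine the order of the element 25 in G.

2

Compute successive powers of 25 mod 39: 25, 1; 25^2 ≡ 1 (mod 39).
So |⟨25⟩| = 2.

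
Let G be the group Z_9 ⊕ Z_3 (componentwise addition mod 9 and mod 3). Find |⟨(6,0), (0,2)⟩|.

|⟨(6,0)⟩| = 3 and |⟨(0,2)⟩| = 3, so |H| is a multiple of lcm(3, 3) = 3 and divides |G| = 27.
Closing under the operation: H = {(0,0), (0,1), (0,2), (3,0), (3,1), (3,2), (6,0), (6,1), (6,2)}, so |H| = 9.

9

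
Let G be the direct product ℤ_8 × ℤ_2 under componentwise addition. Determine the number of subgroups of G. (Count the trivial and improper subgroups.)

11

|G| = 16, so by Lagrange every subgroup order divides 16. Divisors: 1, 2, 4, 8, 16.
Subgroups by order — order 1: 1; order 2: 3; order 4: 3; order 8: 3; order 16: 1.
Total: 1 + 3 + 3 + 3 + 1 = 11.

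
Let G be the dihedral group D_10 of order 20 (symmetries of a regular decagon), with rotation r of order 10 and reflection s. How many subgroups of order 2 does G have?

|G| = 20 and 2 | 20, so subgroups of order 2 are possible by Lagrange.
The subgroups of order 2 are: {e, r^2s}; {e, r^3s}; {e, r^4s}; {e, r^5}; … (11 in all).
So G has 11 subgroups of order 2.

11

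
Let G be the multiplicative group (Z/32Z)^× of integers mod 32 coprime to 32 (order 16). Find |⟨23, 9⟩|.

8

|⟨23⟩| = 4 and |⟨9⟩| = 4, so |H| is a multiple of lcm(4, 4) = 4 and divides |G| = 16.
Closing under the operation: H = {1, 7, 9, 15, 17, 23, 25, 31}, so |H| = 8.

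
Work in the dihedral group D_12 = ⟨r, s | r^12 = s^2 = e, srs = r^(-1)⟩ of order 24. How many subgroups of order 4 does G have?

|G| = 24 and 4 | 24, so subgroups of order 4 are possible by Lagrange.
The subgroups of order 4 are: {e, r^6, r^4s, r^10s}; {e, r^6, r^5s, r^11s}; {e, r^6, r^2s, r^8s}; {e, r^3, r^6, r^9}; … (7 in all).
So G has 7 subgroups of order 4.

7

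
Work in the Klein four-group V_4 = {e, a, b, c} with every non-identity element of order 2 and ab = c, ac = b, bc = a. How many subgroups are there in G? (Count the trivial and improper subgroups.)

5

|G| = 4, so by Lagrange every subgroup order divides 4. Divisors: 1, 2, 4.
Subgroups by order — order 1: 1; order 2: 3; order 4: 1.
Total: 1 + 3 + 1 = 5.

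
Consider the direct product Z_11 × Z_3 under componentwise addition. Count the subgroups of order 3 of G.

1

|G| = 33 and 3 | 33, so subgroups of order 3 are possible by Lagrange.
The subgroups of order 3 are: {(0,0), (0,1), (0,2)}.
So G has 1 subgroup of order 3.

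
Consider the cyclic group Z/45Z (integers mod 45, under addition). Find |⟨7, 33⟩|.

45

|⟨7⟩| = 45 and |⟨33⟩| = 15, so |H| is a multiple of lcm(45, 15) = 45 and divides |G| = 45.
Closing {7, 33} under the group operation gives all of G, so |H| = 45.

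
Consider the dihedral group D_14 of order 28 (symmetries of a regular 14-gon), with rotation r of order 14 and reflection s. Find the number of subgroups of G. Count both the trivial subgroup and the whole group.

|G| = 28, so by Lagrange every subgroup order divides 28. Divisors: 1, 2, 4, 7, 14, 28.
Subgroups by order — order 1: 1; order 2: 15; order 4: 7; order 7: 1; order 14: 3; order 28: 1.
Total: 1 + 15 + 7 + 1 + 3 + 1 = 28.

28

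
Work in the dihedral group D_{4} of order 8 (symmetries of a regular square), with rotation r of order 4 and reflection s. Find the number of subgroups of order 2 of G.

|G| = 8 and 2 | 8, so subgroups of order 2 are possible by Lagrange.
The subgroups of order 2 are: {e, r^2}; {e, r^2s}; {e, r^3s}; {e, rs}; … (5 in all).
So G has 5 subgroups of order 2.

5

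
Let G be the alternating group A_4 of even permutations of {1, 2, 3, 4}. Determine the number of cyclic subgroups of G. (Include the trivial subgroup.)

8

A cyclic subgroup of order d is generated by each of its φ(d) elements of order d, so the cyclic subgroups of order d number (#elements of order d)/φ(d).
Cyclic subgroups by order — order 1: 1; order 2: 3; order 3: 4.
Total: 8.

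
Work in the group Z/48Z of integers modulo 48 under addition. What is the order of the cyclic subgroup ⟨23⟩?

48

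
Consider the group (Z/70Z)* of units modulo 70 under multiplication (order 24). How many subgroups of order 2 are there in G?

|G| = 24 and 2 | 24, so subgroups of order 2 are possible by Lagrange.
The subgroups of order 2 are: {1, 29}; {1, 41}; {1, 69}.
So G has 3 subgroups of order 2.

3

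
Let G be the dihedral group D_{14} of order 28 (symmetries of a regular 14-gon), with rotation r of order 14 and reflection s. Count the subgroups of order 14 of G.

3

|G| = 28 and 14 | 28, so subgroups of order 14 are possible by Lagrange.
The subgroups of order 14 are: {e, r, r^2, r^3, r^4, r^5, r^6, r^7, r^8, r^9, r^10, r^11, r^12, r^13}; {e, r^2, r^4, r^6, r^8, r^10, r^12, s, r^2s, r^4s, r^6s, r^8s, r^10s, r^12s}; {e, r^2, r^4, r^6, r^8, r^10, r^12, rs, r^3s, r^5s, r^7s, r^9s, r^11s, r^13s}.
So G has 3 subgroups of order 14.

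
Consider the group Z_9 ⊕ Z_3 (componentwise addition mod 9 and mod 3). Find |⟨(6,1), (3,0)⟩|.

|⟨(6,1)⟩| = 3 and |⟨(3,0)⟩| = 3, so |H| is a multiple of lcm(3, 3) = 3 and divides |G| = 27.
Closing under the operation: H = {(0,0), (0,1), (0,2), (3,0), (3,1), (3,2), (6,0), (6,1), (6,2)}, so |H| = 9.

9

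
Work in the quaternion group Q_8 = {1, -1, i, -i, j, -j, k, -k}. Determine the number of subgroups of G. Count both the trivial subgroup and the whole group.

|G| = 8, so by Lagrange every subgroup order divides 8. Divisors: 1, 2, 4, 8.
Subgroups by order — order 1: 1; order 2: 1; order 4: 3; order 8: 1.
Total: 1 + 1 + 3 + 1 = 6.

6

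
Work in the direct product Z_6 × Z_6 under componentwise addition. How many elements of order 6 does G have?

An element (a,b) has order lcm(ord(a), ord(b)); count pairs with lcm equal to 6.
Enumerating gives 24 such elements.

24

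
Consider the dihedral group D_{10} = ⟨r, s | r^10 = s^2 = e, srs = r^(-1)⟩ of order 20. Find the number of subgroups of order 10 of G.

3

|G| = 20 and 10 | 20, so subgroups of order 10 are possible by Lagrange.
The subgroups of order 10 are: {e, r, r^2, r^3, r^4, r^5, r^6, r^7, r^8, r^9}; {e, r^2, r^4, r^6, r^8, s, r^2s, r^4s, r^6s, r^8s}; {e, r^2, r^4, r^6, r^8, rs, r^3s, r^5s, r^7s, r^9s}.
So G has 3 subgroups of order 10.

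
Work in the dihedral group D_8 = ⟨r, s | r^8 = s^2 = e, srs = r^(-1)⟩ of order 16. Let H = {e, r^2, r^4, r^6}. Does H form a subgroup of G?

Yes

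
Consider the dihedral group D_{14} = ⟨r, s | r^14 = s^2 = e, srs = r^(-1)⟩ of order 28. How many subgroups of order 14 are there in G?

|G| = 28 and 14 | 28, so subgroups of order 14 are possible by Lagrange.
The subgroups of order 14 are: {e, r, r^2, r^3, r^4, r^5, r^6, r^7, r^8, r^9, r^10, r^11, r^12, r^13}; {e, r^2, r^4, r^6, r^8, r^10, r^12, s, r^2s, r^4s, r^6s, r^8s, r^10s, r^12s}; {e, r^2, r^4, r^6, r^8, r^10, r^12, rs, r^3s, r^5s, r^7s, r^9s, r^11s, r^13s}.
So G has 3 subgroups of order 14.

3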